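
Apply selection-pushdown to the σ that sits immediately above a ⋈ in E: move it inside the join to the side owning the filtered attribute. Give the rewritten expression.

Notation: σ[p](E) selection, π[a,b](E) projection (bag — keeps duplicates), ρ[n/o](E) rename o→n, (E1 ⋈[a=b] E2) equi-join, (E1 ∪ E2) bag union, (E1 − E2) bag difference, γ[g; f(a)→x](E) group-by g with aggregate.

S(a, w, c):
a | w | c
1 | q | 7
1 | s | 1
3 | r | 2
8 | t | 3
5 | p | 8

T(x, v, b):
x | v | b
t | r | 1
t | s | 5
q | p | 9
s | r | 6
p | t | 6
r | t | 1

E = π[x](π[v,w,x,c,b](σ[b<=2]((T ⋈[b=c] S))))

σ filters on b, owned by the left side.
E' = π[x](π[v,w,x,c,b]((σ[b<=2](T) ⋈[b=c] S)))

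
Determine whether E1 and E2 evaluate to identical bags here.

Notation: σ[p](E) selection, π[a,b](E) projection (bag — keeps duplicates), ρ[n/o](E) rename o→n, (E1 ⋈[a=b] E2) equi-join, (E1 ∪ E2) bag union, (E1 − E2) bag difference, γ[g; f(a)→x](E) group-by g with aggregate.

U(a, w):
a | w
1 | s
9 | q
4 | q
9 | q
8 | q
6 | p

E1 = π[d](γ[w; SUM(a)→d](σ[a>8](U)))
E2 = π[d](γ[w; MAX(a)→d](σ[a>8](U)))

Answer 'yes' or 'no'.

E1 row counts bottom-up:
  U → 6
  σ[a>8](U) → 2
  γ[w; SUM(a)→d](σ[a>8](U)) → 1
  π[d](γ[w; SUM(a)→d](σ[a>8](U))) → 1
E2 row counts bottom-up:
  U → 6
  σ[a>8](U) → 2
  γ[w; MAX(a)→d](σ[a>8](U)) → 1
  π[d](γ[w; MAX(a)→d](σ[a>8](U))) → 1

E1 result:
d
18
E2 result:
d
9
Witness: (18,) appears 1× in E1 but 0× in E2.

no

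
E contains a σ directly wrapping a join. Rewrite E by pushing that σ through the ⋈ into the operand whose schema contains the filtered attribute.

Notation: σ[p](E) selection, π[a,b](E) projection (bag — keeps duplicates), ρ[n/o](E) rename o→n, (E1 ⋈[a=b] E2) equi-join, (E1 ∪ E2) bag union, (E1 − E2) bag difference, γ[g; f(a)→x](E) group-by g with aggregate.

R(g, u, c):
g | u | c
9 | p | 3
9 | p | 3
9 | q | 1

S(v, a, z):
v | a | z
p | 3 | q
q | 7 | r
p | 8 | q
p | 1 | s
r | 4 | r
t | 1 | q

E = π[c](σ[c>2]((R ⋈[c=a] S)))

σ filters on c, owned by the left side.
E' = π[c]((σ[c>2](R) ⋈[c=a] S))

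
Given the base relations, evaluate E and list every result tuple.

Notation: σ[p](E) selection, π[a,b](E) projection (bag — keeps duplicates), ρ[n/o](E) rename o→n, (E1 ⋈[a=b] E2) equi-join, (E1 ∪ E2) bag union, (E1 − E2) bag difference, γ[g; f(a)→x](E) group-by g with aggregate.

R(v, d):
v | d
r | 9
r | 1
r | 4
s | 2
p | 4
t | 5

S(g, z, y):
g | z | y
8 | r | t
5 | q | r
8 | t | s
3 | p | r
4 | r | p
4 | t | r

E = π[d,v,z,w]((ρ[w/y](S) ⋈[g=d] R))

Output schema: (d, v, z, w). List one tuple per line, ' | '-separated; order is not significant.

Per-node cardinality:
  S → 6
  ρ[w/y](S) → 6
  R → 6
  (ρ[w/y](S) ⋈[g=d] R) → 5
  π[d,v,z,w]((ρ[w/y](S) ⋈[g=d] R)) → 5

== RESULT ==
d | v | z | w
4 | p | r | p
4 | p | t | r
4 | r | r | p
4 | r | t | r
5 | t | q | r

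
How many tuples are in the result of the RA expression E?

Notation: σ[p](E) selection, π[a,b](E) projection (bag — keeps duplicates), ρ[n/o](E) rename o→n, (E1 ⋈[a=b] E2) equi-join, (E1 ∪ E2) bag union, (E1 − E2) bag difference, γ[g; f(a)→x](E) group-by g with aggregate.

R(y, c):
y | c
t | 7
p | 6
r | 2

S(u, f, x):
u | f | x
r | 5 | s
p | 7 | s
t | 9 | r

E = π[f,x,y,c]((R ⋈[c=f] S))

Subexpression sizes:
  R → 3
  S → 3
  (R ⋈[c=f] S) → 1
  π[f,x,y,c]((R ⋈[c=f] S)) → 1

|E| = 1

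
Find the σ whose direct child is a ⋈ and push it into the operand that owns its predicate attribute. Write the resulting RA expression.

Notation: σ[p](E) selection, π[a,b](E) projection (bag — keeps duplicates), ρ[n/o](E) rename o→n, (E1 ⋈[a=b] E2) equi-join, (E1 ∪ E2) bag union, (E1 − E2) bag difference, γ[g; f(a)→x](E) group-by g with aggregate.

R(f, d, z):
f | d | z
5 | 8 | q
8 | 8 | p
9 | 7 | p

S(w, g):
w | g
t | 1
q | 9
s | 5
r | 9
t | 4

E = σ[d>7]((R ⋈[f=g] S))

σ filters on d, owned by the left side.
E' = (σ[d>7](R) ⋈[f=g] S)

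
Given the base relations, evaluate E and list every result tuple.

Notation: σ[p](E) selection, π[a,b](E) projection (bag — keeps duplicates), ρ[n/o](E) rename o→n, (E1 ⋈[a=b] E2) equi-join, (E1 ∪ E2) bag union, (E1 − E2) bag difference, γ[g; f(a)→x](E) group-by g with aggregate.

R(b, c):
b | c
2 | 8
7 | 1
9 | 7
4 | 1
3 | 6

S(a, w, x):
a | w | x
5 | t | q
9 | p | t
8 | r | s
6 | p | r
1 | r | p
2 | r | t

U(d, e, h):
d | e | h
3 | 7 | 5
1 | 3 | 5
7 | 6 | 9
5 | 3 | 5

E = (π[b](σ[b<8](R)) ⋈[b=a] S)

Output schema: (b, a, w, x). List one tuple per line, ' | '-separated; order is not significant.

Stepwise |·|:
  R → 5
  σ[b<8](R) → 4
  π[b](σ[b<8](R)) → 4
  S → 6
  (π[b](σ[b<8](R)) ⋈[b=a] S) → 1

== RESULT ==
b | a | w | x
2 | 2 | r | t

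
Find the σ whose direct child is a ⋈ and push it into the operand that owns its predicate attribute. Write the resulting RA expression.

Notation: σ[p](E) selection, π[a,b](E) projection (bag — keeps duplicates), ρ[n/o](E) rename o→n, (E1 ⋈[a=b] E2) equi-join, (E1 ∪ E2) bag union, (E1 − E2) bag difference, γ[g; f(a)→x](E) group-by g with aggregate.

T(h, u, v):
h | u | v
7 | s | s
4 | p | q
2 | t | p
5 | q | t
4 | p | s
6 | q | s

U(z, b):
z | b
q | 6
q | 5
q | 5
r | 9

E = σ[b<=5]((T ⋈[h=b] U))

σ filters on b, owned by the right side.
E' = (T ⋈[h=b] σ[b<=5](U))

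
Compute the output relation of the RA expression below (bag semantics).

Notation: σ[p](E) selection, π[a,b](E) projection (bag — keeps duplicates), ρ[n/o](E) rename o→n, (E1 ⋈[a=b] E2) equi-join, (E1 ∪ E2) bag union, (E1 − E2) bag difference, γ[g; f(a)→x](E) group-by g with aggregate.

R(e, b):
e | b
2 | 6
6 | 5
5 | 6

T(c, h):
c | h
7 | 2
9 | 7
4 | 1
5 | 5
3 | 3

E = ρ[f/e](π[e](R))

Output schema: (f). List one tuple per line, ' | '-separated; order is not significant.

Subexpression sizes:
  R → 3
  π[e](R) → 3
  ρ[f/e](π[e](R)) → 3

== RESULT ==
f
2
5
6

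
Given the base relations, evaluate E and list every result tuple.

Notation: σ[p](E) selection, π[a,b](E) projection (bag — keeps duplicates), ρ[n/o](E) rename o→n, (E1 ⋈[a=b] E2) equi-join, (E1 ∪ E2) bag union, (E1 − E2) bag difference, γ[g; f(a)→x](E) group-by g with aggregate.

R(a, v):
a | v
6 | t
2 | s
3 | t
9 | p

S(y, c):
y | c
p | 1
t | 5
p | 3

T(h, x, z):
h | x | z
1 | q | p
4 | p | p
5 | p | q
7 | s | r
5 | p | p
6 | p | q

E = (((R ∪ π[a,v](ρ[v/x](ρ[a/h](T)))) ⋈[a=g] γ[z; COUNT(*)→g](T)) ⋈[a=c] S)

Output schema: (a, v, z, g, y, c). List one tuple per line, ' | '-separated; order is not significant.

Row counts bottom-up:
  R → 4
  T → 6
  ρ[a/h](T) → 6
  ρ[v/x](ρ[a/h](T)) → 6
  π[a,v](ρ[v/x](ρ[a/h](T))) → 6
  (R ∪ π[a,v](ρ[v/x](ρ[a/h](T)))) → 10
  T → 6
  γ[z; COUNT(*)→g](T) → 3
  ((R ∪ π[a,v](ρ[v/x](ρ[a/h](T)))) ⋈[a=g] γ[z; COUNT(*)→g](T)) → 3
  S → 3
  (((R ∪ π[a,v](ρ[v/x](ρ[a/h](T)))) ⋈[a=g] γ[z; COUNT(*)→g](T)) ⋈[a=c] S) → 2

== RESULT ==
a | v | z | g | y | c
1 | q | r | 1 | p | 1
3 | t | p | 3 | p | 3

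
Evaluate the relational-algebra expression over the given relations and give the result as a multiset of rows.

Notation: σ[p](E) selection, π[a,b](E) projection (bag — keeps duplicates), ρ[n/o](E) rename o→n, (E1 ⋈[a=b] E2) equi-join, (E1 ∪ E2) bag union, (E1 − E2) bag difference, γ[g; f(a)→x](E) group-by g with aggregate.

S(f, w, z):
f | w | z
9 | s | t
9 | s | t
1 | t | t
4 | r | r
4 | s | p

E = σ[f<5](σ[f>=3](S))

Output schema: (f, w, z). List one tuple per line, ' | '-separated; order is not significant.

Subexpression sizes:
  S → 5
  σ[f>=3](S) → 4
  σ[f<5](σ[f>=3](S)) → 2

== RESULT ==
f | w | z
4 | r | r
4 | s | p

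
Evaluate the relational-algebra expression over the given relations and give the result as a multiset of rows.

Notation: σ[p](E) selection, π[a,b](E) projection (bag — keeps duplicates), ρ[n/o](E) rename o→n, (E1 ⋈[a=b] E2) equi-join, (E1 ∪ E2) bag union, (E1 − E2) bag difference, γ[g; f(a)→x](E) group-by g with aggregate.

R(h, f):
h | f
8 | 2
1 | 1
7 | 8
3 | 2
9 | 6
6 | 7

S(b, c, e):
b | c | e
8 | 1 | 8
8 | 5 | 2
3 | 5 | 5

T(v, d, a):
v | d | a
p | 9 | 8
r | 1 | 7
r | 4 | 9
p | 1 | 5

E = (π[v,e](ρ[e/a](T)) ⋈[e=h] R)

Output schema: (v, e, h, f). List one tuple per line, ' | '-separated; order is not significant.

Subexpression sizes:
  T → 4
  ρ[e/a](T) → 4
  π[v,e](ρ[e/a](T)) → 4
  R → 6
  (π[v,e](ρ[e/a](T)) ⋈[e=h] R) → 3

== RESULT ==
v | e | h | f
p | 8 | 8 | 2
r | 7 | 7 | 8
r | 9 | 9 | 6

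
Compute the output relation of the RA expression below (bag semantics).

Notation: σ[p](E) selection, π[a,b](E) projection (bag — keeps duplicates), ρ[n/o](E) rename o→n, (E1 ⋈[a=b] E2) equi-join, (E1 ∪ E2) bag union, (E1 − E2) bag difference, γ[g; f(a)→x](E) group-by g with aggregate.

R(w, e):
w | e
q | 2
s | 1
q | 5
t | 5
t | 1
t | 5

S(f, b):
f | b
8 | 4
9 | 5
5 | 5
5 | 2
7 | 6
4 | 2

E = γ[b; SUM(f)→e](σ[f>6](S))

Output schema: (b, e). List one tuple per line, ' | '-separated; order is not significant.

Per-node cardinality:
  S → 6
  σ[f>6](S) → 3
  γ[b; SUM(f)→e](σ[f>6](S)) → 3

== RESULT ==
b | e
4 | 8
5 | 9
6 | 7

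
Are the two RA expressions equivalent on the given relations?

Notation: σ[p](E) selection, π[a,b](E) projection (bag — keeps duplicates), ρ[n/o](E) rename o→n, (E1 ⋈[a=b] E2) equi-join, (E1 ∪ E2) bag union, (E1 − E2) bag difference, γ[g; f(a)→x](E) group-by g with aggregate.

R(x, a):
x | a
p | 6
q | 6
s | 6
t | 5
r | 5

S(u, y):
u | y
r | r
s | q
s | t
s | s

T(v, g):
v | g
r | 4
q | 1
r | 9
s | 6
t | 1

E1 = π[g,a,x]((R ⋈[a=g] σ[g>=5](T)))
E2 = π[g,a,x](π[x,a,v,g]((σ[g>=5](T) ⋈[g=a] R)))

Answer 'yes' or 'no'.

E1 subexpression sizes:
  R → 5
  T → 5
  σ[g>=5](T) → 2
  (R ⋈[a=g] σ[g>=5](T)) → 3
  π[g,a,x]((R ⋈[a=g] σ[g>=5](T))) → 3
E2 subexpression sizes:
  T → 5
  σ[g>=5](T) → 2
  R → 5
  (σ[g>=5](T) ⋈[g=a] R) → 3
  π[x,a,v,g]((σ[g>=5](T) ⋈[g=a] R)) → 3
  π[g,a,x](π[x,a,v,g]((σ[g>=5](T) ⋈[g=a] R))) → 3

E1 and E2 produce the same multiset:
g | a | x
6 | 6 | p
6 | 6 | q
6 | 6 | s

yes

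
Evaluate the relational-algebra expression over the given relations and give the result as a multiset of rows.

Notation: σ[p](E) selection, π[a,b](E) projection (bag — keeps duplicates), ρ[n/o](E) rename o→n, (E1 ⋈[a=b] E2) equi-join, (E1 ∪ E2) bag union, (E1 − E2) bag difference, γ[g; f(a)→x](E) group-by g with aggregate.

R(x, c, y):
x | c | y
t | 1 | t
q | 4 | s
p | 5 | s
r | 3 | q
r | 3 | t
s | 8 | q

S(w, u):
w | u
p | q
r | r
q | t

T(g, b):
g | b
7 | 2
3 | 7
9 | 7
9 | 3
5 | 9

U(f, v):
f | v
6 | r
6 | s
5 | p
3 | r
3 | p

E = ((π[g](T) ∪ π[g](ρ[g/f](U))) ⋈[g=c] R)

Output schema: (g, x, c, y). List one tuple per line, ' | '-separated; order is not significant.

Stepwise |·|:
  T → 5
  π[g](T) → 5
  U → 5
  ρ[g/f](U) → 5
  π[g](ρ[g/f](U)) → 5
  (π[g](T) ∪ π[g](ρ[g/f](U))) → 10
  R → 6
  ((π[g](T) ∪ π[g](ρ[g/f](U))) ⋈[g=c] R) → 8

== RESULT ==
g | x | c | y
3 | r | 3 | q
3 | r | 3 | q
3 | r | 3 | q
3 | r | 3 | t
3 | r | 3 | t
3 | r | 3 | t
5 | p | 5 | s
5 | p | 5 | s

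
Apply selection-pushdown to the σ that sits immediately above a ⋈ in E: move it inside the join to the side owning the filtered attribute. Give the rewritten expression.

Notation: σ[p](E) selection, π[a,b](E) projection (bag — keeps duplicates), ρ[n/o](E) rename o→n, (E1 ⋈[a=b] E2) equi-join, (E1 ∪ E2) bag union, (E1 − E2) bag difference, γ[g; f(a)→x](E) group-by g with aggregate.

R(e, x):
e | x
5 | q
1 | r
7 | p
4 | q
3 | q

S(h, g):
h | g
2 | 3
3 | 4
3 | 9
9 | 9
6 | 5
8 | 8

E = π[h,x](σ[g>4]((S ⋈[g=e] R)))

σ filters on g, owned by the left side.
E' = π[h,x]((σ[g>4](S) ⋈[g=e] R))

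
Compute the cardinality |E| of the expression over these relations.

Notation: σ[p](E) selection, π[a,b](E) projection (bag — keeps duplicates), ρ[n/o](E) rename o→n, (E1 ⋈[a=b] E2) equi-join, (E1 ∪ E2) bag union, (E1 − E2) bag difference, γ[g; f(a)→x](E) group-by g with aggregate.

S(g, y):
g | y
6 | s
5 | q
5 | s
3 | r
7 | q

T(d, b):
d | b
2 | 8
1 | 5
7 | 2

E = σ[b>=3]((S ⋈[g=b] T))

Stepwise |·|:
  S → 5
  T → 3
  (S ⋈[g=b] T) → 2
  σ[b>=3]((S ⋈[g=b] T)) → 2

|E| = 2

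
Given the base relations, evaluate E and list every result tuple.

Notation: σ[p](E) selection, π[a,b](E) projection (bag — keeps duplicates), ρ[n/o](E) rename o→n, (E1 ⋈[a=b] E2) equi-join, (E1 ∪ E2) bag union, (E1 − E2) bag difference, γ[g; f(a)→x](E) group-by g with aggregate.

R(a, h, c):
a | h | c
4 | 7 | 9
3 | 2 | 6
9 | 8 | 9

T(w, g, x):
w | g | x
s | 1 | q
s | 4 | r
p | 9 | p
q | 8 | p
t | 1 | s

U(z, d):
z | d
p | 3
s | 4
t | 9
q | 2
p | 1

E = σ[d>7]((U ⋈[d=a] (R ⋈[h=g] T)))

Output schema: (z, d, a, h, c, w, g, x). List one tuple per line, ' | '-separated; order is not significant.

Subexpression sizes:
  U → 5
  R → 3
  T → 5
  (R ⋈[h=g] T) → 1
  (U ⋈[d=a] (R ⋈[h=g] T)) → 1
  σ[d>7]((U ⋈[d=a] (R ⋈[h=g] T))) → 1

== RESULT ==
z | d | a | h | c | w | g | x
t | 9 | 9 | 8 | 9 | q | 8 | p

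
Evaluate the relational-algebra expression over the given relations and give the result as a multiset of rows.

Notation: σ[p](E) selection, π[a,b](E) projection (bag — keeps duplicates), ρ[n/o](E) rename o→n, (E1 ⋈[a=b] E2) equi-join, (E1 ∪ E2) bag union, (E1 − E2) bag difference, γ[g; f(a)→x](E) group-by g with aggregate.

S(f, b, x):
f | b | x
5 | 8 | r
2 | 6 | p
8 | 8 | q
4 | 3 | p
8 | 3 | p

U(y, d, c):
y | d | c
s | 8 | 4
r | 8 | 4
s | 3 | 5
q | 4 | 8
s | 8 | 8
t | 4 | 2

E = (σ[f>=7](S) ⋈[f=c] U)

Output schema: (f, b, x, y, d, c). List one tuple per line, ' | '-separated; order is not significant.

Row counts bottom-up:
  S → 5
  σ[f>=7](S) → 2
  U → 6
  (σ[f>=7](S) ⋈[f=c] U) → 4

== RESULT ==
f | b | x | y | d | c
8 | 3 | p | q | 4 | 8
8 | 3 | p | s | 8 | 8
8 | 8 | q | q | 4 | 8
8 | 8 | q | s | 8 | 8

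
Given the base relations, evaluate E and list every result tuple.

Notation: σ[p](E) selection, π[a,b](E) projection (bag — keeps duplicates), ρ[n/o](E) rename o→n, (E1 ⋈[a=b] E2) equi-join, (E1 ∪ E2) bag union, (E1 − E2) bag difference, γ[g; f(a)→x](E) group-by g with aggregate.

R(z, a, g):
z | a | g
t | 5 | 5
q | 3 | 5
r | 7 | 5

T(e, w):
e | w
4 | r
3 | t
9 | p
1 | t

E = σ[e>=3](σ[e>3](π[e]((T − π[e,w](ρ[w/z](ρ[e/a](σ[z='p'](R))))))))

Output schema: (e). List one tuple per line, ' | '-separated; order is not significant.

Stepwise |·|:
  T → 4
  R → 3
  σ[z='p'](R) → 0
  ρ[e/a](σ[z='p'](R)) → 0
  ρ[w/z](ρ[e/a](σ[z='p'](R))) → 0
  π[e,w](ρ[w/z](ρ[e/a](σ[z='p'](R)))) → 0
  (T − π[e,w](ρ[w/z](ρ[e/a](σ[z='p'](R))))) → 4
  π[e]((T − π[e,w](ρ[w/z](ρ[e/a](σ[z='p'](R)))))) → 4
  σ[e>3](π[e]((T − π[e,w](ρ[w/z](ρ[e/a](σ[z='p'](R))))))) → 2
  σ[e>=3](σ[e>3](π[e]((T − π[e,w](ρ[w/z](ρ[e/a](σ[z='p'](R)))))))) → 2

== RESULT ==
e
4
9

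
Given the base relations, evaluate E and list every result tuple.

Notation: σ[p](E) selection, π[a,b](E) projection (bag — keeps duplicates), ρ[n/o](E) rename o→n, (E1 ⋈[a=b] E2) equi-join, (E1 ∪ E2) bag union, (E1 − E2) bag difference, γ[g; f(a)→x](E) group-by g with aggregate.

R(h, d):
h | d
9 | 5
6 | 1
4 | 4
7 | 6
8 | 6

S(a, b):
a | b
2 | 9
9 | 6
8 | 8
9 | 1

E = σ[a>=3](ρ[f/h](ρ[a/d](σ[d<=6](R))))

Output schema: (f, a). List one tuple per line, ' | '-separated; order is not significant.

Stepwise |·|:
  R → 5
  σ[d<=6](R) → 5
  ρ[a/d](σ[d<=6](R)) → 5
  ρ[f/h](ρ[a/d](σ[d<=6](R))) → 5
  σ[a>=3](ρ[f/h](ρ[a/d](σ[d<=6](R)))) → 4

== RESULT ==
f | a
4 | 4
7 | 6
8 | 6
9 | 5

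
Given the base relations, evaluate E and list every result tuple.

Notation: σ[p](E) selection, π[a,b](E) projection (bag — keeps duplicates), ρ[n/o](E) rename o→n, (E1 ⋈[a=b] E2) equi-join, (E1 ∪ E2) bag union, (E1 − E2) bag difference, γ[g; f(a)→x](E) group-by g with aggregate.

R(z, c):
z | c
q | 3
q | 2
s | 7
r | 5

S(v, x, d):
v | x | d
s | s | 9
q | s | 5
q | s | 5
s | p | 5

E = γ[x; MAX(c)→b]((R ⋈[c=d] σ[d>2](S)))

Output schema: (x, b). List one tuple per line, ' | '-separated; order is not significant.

Row counts bottom-up:
  R → 4
  S → 4
  σ[d>2](S) → 4
  (R ⋈[c=d] σ[d>2](S)) → 3
  γ[x; MAX(c)→b]((R ⋈[c=d] σ[d>2](S))) → 2

== RESULT ==
x | b
p | 5
s | 5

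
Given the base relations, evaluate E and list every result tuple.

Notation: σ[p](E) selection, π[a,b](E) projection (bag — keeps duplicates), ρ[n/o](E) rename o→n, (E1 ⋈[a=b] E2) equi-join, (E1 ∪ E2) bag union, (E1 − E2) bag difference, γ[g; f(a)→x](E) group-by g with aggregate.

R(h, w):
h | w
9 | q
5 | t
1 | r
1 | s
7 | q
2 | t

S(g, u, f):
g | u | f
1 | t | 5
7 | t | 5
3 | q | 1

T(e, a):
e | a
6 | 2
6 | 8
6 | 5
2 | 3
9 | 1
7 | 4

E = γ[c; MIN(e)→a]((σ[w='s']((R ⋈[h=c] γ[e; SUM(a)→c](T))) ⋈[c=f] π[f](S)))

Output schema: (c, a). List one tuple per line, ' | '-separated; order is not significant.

Per-node cardinality:
  R → 6
  T → 6
  γ[e; SUM(a)→c](T) → 4
  (R ⋈[h=c] γ[e; SUM(a)→c](T)) → 2
  σ[w='s']((R ⋈[h=c] γ[e; SUM(a)→c](T))) → 1
  S → 3
  π[f](S) → 3
  (σ[w='s']((R ⋈[h=c] γ[e; SUM(a)→c](T))) ⋈[c=f] π[f](S)) → 1
  γ[c; MIN(e)→a]((σ[w='s']((R ⋈[h=c] γ[e; SUM(a)→c](T))) ⋈[c=f] π[f](S))) → 1

== RESULT ==
c | a
1 | 9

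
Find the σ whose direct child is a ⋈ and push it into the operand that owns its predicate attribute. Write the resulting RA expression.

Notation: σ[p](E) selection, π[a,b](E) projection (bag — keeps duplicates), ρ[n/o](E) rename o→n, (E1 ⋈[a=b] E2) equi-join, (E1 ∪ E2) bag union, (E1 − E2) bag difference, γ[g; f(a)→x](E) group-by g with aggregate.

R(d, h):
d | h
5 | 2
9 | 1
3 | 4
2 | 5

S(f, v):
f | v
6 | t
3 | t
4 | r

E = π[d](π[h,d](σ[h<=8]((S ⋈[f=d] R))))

σ filters on h, owned by the right side.
E' = π[d](π[h,d]((S ⋈[f=d] σ[h<=8](R))))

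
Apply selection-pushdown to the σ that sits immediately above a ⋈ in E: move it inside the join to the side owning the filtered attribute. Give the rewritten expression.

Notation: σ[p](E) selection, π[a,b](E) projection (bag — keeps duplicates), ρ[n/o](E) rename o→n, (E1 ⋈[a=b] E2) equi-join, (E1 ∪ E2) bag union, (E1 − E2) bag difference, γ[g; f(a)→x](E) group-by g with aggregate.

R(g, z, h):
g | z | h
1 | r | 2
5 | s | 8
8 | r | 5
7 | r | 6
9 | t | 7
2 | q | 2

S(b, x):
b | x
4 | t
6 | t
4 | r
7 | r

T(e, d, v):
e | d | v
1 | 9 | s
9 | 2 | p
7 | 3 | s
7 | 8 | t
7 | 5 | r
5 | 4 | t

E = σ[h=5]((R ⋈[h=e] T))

σ filters on h, owned by the left side.
E' = (σ[h=5](R) ⋈[h=e] T)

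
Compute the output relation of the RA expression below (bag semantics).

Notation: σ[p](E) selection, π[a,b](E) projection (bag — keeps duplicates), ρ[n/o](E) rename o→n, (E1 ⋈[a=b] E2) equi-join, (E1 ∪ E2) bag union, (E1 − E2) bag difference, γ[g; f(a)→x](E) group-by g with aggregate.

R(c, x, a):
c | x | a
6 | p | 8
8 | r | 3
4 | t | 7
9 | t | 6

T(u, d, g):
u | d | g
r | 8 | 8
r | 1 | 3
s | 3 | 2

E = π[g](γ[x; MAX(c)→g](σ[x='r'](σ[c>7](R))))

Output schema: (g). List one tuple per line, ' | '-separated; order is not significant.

Subexpression sizes:
  R → 4
  σ[c>7](R) → 2
  σ[x='r'](σ[c>7](R)) → 1
  γ[x; MAX(c)→g](σ[x='r'](σ[c>7](R))) → 1
  π[g](γ[x; MAX(c)→g](σ[x='r'](σ[c>7](R)))) → 1

== RESULT ==
g
8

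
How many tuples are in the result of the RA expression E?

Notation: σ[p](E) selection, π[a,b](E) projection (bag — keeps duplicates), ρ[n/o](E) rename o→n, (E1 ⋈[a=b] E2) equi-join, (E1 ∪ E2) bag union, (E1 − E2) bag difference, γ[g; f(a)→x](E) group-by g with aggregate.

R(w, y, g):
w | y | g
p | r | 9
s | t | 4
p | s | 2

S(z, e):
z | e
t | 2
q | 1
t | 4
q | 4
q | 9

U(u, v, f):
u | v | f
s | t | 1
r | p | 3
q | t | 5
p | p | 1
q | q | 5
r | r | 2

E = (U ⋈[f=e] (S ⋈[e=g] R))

Row counts bottom-up:
  U → 6
  S → 5
  R → 3
  (S ⋈[e=g] R) → 4
  (U ⋈[f=e] (S ⋈[e=g] R)) → 1

|E| = 1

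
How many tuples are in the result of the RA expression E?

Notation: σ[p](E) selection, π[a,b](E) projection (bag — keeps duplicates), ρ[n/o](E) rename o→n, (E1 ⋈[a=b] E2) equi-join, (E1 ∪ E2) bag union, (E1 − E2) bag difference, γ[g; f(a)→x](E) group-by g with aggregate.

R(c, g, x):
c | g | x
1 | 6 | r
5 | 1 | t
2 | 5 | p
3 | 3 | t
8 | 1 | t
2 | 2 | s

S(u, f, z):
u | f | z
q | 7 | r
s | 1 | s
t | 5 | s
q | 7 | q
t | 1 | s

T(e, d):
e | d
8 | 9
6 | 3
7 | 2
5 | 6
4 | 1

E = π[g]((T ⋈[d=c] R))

Per-node cardinality:
  T → 5
  R → 6
  (T ⋈[d=c] R) → 4
  π[g]((T ⋈[d=c] R)) → 4

|E| = 4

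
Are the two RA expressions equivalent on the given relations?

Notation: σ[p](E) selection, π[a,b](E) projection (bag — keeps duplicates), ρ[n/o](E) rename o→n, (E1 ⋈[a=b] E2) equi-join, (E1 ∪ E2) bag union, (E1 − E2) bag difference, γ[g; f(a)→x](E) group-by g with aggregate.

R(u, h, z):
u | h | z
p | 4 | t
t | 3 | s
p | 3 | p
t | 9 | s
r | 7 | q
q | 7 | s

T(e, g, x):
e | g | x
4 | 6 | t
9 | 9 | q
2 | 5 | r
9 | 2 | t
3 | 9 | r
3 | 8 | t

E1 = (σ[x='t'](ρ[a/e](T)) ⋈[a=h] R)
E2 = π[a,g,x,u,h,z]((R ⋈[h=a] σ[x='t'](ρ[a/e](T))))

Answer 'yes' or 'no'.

E1 stepwise |·|:
  T → 6
  ρ[a/e](T) → 6
  σ[x='t'](ρ[a/e](T)) → 3
  R → 6
  (σ[x='t'](ρ[a/e](T)) ⋈[a=h] R) → 4
E2 stepwise |·|:
  R → 6
  T → 6
  ρ[a/e](T) → 6
  σ[x='t'](ρ[a/e](T)) → 3
  (R ⋈[h=a] σ[x='t'](ρ[a/e](T))) → 4
  π[a,g,x,u,h,z]((R ⋈[h=a] σ[x='t'](ρ[a/e](T)))) → 4

E1 and E2 produce the same multiset:
a | g | x | u | h | z
3 | 8 | t | p | 3 | p
3 | 8 | t | t | 3 | s
4 | 6 | t | p | 4 | t
9 | 2 | t | t | 9 | s

yes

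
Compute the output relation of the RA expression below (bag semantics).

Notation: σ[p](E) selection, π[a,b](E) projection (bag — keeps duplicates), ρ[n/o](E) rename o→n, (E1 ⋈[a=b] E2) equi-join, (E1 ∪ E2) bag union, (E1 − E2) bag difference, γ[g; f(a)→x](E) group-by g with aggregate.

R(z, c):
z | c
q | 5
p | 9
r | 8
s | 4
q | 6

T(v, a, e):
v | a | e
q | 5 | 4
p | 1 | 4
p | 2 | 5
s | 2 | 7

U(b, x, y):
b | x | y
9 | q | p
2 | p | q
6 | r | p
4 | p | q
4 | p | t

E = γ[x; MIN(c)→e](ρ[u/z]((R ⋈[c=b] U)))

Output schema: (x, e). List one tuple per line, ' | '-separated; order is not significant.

Subexpression sizes:
  R → 5
  U → 5
  (R ⋈[c=b] U) → 4
  ρ[u/z]((R ⋈[c=b] U)) → 4
  γ[x; MIN(c)→e](ρ[u/z]((R ⋈[c=b] U))) → 3

== RESULT ==
x | e
p | 4
q | 9
r | 6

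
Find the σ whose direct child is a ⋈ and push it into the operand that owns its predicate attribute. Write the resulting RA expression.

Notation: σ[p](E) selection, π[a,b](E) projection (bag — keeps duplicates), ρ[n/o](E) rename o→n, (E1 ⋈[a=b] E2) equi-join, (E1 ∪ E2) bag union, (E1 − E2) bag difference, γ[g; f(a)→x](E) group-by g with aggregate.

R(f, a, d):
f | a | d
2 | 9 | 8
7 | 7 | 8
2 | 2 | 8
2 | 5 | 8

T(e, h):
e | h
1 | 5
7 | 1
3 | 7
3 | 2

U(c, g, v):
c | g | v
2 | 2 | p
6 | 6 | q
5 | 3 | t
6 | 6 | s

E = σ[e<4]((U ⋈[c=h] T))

σ filters on e, owned by the right side.
E' = (U ⋈[c=h] σ[e<4](T))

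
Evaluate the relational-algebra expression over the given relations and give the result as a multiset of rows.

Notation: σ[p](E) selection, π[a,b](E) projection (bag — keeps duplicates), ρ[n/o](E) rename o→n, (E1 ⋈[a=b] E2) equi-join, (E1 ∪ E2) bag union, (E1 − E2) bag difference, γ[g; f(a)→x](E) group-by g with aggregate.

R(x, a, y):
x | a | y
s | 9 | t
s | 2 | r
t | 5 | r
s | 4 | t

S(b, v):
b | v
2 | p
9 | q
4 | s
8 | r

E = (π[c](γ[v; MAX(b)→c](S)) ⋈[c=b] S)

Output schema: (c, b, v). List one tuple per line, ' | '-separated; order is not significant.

Per-node cardinality:
  S → 4
  γ[v; MAX(b)→c](S) → 4
  π[c](γ[v; MAX(b)→c](S)) → 4
  S → 4
  (π[c](γ[v; MAX(b)→c](S)) ⋈[c=b] S) → 4

== RESULT ==
c | b | v
2 | 2 | p
4 | 4 | s
8 | 8 | r
9 | 9 | q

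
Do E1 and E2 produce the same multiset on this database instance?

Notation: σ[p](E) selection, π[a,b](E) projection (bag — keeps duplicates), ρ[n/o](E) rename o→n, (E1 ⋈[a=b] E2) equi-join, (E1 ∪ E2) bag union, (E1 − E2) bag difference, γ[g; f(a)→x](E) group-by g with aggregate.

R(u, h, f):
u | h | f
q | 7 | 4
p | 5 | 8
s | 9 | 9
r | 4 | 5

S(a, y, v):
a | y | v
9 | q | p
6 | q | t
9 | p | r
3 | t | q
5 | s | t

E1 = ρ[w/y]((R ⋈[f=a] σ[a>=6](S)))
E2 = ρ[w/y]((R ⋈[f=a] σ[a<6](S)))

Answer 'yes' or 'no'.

E1 stepwise |·|:
  R → 4
  S → 5
  σ[a>=6](S) → 3
  (R ⋈[f=a] σ[a>=6](S)) → 2
  ρ[w/y]((R ⋈[f=a] σ[a>=6](S))) → 2
E2 stepwise |·|:
  R → 4
  S → 5
  σ[a<6](S) → 2
  (R ⋈[f=a] σ[a<6](S)) → 1
  ρ[w/y]((R ⋈[f=a] σ[a<6](S))) → 1

E1 result:
u | h | f | a | w | v
s | 9 | 9 | 9 | p | r
s | 9 | 9 | 9 | q | p
E2 result:
u | h | f | a | w | v
r | 4 | 5 | 5 | s | t
Witness: ('s', 9, 9, 9, 'q', 'p') appears 1× in E1 but 0× in E2.

no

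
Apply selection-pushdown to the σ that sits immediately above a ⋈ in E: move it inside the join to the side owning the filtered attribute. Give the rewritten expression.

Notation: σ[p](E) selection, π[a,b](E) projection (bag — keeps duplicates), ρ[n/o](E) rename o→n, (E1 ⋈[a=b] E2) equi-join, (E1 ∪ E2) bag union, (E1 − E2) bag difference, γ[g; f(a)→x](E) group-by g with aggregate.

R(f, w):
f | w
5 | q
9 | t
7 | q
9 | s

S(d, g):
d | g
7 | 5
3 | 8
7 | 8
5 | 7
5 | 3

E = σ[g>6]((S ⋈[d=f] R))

σ filters on g, owned by the left side.
E' = (σ[g>6](S) ⋈[d=f] R)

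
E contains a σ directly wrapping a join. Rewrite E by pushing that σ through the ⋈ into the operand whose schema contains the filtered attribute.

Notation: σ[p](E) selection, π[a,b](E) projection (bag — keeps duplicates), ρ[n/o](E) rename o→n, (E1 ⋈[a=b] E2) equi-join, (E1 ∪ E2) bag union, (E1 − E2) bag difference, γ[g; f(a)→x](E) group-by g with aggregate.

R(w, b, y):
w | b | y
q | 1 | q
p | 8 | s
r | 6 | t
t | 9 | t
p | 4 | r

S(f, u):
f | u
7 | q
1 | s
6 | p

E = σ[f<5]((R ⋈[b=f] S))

σ filters on f, owned by the right side.
E' = (R ⋈[b=f] σ[f<5](S))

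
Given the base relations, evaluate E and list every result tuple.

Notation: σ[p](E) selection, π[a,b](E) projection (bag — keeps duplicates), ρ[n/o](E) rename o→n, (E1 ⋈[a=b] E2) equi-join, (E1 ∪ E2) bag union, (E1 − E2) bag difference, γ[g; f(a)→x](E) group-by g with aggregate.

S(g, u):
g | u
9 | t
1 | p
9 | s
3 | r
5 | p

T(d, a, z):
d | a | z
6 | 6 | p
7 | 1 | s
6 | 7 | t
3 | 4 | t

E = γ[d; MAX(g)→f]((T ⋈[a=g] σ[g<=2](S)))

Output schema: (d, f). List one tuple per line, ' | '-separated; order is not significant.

Row counts bottom-up:
  T → 4
  S → 5
  σ[g<=2](S) → 1
  (T ⋈[a=g] σ[g<=2](S)) → 1
  γ[d; MAX(g)→f]((T ⋈[a=g] σ[g<=2](S))) → 1

== RESULT ==
d | f
7 | 1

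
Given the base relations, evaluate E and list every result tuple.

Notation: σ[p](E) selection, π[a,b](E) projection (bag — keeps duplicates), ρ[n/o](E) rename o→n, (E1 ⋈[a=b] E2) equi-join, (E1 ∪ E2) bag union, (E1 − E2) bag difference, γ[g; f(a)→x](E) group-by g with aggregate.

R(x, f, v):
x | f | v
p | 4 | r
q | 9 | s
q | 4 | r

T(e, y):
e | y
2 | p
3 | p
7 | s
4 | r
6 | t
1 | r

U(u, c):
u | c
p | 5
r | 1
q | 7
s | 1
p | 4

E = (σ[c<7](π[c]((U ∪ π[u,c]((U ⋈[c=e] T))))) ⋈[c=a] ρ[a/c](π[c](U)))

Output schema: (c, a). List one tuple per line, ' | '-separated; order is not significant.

Stepwise |·|:
  U → 5
  U → 5
  T → 6
  (U ⋈[c=e] T) → 4
  π[u,c]((U ⋈[c=e] T)) → 4
  (U ∪ π[u,c]((U ⋈[c=e] T))) → 9
  π[c]((U ∪ π[u,c]((U ⋈[c=e] T)))) → 9
  σ[c<7](π[c]((U ∪ π[u,c]((U ⋈[c=e] T))))) → 7
  U → 5
  π[c](U) → 5
  ρ[a/c](π[c](U)) → 5
  (σ[c<7](π[c]((U ∪ π[u,c]((U ⋈[c=e] T))))) ⋈[c=a] ρ[a/c](π[c](U))) → 11

== RESULT ==
c | a
1 | 1
1 | 1
1 | 1
1 | 1
1 | 1
1 | 1
1 | 1
1 | 1
4 | 4
4 | 4
5 | 5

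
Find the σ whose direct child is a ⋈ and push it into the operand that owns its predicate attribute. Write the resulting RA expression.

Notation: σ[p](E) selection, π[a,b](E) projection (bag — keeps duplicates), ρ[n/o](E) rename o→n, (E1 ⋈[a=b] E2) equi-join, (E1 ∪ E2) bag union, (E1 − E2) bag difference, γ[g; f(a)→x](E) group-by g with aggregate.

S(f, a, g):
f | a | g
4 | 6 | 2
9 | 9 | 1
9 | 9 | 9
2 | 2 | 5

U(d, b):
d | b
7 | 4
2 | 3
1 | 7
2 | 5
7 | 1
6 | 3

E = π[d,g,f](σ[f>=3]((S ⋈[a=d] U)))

σ filters on f, owned by the left side.
E' = π[d,g,f]((σ[f>=3](S) ⋈[a=d] U))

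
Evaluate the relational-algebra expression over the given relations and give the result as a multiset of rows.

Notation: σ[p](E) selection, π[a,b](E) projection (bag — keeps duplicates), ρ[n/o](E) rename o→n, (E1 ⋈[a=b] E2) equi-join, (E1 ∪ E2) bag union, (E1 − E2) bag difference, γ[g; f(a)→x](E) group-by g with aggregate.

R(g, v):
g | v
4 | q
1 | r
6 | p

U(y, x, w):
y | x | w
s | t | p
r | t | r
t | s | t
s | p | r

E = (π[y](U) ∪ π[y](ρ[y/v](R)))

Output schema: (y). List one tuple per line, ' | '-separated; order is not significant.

Per-node cardinality:
  U → 4
  π[y](U) → 4
  R → 3
  ρ[y/v](R) → 3
  π[y](ρ[y/v](R)) → 3
  (π[y](U) ∪ π[y](ρ[y/v](R))) → 7

== RESULT ==
y
p
q
r
r
s
s
t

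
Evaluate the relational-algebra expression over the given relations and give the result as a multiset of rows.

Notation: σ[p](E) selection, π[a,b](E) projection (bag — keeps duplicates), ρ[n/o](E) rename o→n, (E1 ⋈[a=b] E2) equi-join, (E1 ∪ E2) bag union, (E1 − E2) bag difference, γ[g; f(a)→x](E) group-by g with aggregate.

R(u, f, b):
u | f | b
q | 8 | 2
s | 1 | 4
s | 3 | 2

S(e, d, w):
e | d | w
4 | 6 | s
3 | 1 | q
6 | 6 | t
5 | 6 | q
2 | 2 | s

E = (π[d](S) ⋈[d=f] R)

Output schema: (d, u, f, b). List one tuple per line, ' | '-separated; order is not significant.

Subexpression sizes:
  S → 5
  π[d](S) → 5
  R → 3
  (π[d](S) ⋈[d=f] R) → 1

== RESULT ==
d | u | f | b
1 | s | 1 | 4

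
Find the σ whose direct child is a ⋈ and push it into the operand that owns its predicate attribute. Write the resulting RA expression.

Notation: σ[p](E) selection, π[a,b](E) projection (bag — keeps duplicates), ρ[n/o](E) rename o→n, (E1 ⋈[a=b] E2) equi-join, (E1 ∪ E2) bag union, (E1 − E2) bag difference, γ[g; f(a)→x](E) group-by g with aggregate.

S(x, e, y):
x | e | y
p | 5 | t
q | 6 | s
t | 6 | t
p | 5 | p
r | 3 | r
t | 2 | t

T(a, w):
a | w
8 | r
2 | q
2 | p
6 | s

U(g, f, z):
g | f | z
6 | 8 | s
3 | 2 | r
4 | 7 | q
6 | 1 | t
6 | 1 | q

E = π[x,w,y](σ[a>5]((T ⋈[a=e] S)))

σ filters on a, owned by the left side.
E' = π[x,w,y]((σ[a>5](T) ⋈[a=e] S))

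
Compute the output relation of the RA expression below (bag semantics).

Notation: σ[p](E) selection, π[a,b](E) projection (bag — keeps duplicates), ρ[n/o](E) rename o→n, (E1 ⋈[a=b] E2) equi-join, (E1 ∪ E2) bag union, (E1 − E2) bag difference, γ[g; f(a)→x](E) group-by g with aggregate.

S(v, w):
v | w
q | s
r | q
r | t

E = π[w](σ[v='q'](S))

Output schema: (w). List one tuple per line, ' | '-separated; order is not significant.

Per-node cardinality:
  S → 3
  σ[v='q'](S) → 1
  π[w](σ[v='q'](S)) → 1

== RESULT ==
w
s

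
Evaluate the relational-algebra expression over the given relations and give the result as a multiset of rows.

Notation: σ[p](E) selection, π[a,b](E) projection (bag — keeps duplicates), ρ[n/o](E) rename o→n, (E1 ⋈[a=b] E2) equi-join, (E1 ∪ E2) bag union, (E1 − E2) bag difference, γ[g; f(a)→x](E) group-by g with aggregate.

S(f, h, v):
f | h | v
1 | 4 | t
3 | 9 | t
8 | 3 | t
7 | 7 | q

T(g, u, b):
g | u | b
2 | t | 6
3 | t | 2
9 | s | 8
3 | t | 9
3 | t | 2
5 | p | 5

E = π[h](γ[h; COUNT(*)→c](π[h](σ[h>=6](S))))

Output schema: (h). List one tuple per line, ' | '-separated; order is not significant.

Stepwise |·|:
  S → 4
  σ[h>=6](S) → 2
  π[h](σ[h>=6](S)) → 2
  γ[h; COUNT(*)→c](π[h](σ[h>=6](S))) → 2
  π[h](γ[h; COUNT(*)→c](π[h](σ[h>=6](S)))) → 2

== RESULT ==
h
7
9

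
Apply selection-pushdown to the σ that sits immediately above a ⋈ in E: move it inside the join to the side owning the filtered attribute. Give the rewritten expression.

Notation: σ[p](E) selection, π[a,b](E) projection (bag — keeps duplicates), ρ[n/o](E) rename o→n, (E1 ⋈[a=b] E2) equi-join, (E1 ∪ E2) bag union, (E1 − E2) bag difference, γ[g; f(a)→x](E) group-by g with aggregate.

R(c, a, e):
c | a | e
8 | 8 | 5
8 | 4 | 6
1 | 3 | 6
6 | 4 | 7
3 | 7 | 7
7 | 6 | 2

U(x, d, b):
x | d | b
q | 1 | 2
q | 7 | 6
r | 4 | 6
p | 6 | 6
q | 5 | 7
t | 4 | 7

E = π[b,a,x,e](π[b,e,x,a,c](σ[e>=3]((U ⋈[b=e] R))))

σ filters on e, owned by the right side.
E' = π[b,a,x,e](π[b,e,x,a,c]((U ⋈[b=e] σ[e>=3](R))))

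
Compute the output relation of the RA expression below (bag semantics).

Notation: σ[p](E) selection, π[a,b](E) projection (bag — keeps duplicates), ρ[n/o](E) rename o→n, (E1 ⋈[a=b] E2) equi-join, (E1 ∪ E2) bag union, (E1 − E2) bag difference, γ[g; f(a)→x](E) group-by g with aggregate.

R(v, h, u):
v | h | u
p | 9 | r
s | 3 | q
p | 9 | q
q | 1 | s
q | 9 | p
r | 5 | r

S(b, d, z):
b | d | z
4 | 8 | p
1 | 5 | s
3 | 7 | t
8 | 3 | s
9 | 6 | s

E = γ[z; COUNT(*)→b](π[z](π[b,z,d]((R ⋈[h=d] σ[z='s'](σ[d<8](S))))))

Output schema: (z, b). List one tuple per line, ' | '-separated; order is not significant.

Row counts bottom-up:
  R → 6
  S → 5
  σ[d<8](S) → 4
  σ[z='s'](σ[d<8](S)) → 3
  (R ⋈[h=d] σ[z='s'](σ[d<8](S))) → 2
  π[b,z,d]((R ⋈[h=d] σ[z='s'](σ[d<8](S)))) → 2
  π[z](π[b,z,d]((R ⋈[h=d] σ[z='s'](σ[d<8](S))))) → 2
  γ[z; COUNT(*)→b](π[z](π[b,z,d]((R ⋈[h=d] σ[z='s'](σ[d<8](S)))))) → 1

== RESULT ==
z | b
s | 2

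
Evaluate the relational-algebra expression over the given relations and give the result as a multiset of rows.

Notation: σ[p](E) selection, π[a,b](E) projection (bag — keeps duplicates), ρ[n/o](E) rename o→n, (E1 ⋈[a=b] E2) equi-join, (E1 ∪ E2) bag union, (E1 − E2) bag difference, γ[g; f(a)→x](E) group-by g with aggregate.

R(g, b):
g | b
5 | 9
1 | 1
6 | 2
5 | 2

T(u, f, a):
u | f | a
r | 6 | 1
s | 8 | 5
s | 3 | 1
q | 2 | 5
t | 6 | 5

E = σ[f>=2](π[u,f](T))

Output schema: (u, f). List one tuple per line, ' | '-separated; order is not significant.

Per-node cardinality:
  T → 5
  π[u,f](T) → 5
  σ[f>=2](π[u,f](T)) → 5

== RESULT ==
u | f
q | 2
r | 6
s | 3
s | 8
t | 6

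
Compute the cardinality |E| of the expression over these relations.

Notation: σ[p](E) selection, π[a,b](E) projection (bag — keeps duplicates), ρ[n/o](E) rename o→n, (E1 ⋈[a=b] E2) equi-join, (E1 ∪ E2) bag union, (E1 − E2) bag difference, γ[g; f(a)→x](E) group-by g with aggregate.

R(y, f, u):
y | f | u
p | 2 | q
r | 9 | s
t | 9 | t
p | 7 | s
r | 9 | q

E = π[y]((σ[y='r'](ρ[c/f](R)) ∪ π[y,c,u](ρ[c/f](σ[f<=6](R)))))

Subexpression sizes:
  R → 5
  ρ[c/f](R) → 5
  σ[y='r'](ρ[c/f](R)) → 2
  R → 5
  σ[f<=6](R) → 1
  ρ[c/f](σ[f<=6](R)) → 1
  π[y,c,u](ρ[c/f](σ[f<=6](R))) → 1
  (σ[y='r'](ρ[c/f](R)) ∪ π[y,c,u](ρ[c/f](σ[f<=6](R)))) → 3
  π[y]((σ[y='r'](ρ[c/f](R)) ∪ π[y,c,u](ρ[c/f](σ[f<=6](R))))) → 3

|E| = 3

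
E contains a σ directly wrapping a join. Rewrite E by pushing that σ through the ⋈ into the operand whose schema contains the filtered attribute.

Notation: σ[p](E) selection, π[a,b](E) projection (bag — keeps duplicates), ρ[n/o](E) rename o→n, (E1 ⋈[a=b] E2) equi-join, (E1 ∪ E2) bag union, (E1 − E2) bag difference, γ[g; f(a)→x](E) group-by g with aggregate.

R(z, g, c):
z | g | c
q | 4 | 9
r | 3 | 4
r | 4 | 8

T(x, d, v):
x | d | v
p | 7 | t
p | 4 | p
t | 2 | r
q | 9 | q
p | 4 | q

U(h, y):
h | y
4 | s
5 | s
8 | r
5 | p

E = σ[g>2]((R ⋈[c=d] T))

σ filters on g, owned by the left side.
E' = (σ[g>2](R) ⋈[c=d] T)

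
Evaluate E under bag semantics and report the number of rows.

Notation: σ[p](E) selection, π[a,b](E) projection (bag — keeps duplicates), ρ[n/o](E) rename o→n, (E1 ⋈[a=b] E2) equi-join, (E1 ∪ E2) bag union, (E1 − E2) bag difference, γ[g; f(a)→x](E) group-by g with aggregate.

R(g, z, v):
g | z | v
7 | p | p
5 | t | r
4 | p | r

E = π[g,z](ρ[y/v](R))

Subexpression sizes:
  R → 3
  ρ[y/v](R) → 3
  π[g,z](ρ[y/v](R)) → 3

|E| = 3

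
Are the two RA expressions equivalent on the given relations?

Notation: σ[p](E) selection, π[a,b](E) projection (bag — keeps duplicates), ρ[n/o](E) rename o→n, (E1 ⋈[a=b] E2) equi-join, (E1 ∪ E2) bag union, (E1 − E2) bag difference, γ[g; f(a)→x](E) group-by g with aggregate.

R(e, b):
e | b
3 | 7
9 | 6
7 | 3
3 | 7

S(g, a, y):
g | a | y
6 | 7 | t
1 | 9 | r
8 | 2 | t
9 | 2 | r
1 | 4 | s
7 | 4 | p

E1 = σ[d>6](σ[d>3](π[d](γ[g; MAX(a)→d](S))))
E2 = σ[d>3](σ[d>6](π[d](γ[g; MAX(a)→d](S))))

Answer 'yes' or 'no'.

E1 row counts bottom-up:
  S → 6
  γ[g; MAX(a)→d](S) → 5
  π[d](γ[g; MAX(a)→d](S)) → 5
  σ[d>3](π[d](γ[g; MAX(a)→d](S))) → 3
  σ[d>6](σ[d>3](π[d](γ[g; MAX(a)→d](S)))) → 2
E2 row counts bottom-up:
  S → 6
  γ[g; MAX(a)→d](S) → 5
  π[d](γ[g; MAX(a)→d](S)) → 5
  σ[d>6](π[d](γ[g; MAX(a)→d](S))) → 2
  σ[d>3](σ[d>6](π[d](γ[g; MAX(a)→d](S)))) → 2

E1 and E2 produce the same multiset:
d
7
9

yes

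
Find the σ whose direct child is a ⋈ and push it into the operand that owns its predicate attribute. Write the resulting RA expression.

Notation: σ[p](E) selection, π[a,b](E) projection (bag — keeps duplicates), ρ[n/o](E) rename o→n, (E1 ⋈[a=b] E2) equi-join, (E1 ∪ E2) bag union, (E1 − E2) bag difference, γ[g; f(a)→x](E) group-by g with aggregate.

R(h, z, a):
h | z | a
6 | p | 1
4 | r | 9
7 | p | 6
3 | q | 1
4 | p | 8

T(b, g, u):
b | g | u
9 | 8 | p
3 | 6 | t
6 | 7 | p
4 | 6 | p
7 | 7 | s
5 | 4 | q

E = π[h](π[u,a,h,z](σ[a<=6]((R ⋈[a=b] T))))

σ filters on a, owned by the left side.
E' = π[h](π[u,a,h,z]((σ[a<=6](R) ⋈[a=b] T)))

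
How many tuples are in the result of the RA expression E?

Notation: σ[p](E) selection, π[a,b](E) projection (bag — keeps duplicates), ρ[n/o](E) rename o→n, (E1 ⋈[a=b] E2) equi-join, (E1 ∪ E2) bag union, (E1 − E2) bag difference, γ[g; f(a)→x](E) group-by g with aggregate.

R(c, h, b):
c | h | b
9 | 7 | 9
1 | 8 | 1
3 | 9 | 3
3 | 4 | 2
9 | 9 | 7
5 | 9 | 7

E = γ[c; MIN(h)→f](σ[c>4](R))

Stepwise |·|:
  R → 6
  σ[c>4](R) → 3
  γ[c; MIN(h)→f](σ[c>4](R)) → 2

|E| = 2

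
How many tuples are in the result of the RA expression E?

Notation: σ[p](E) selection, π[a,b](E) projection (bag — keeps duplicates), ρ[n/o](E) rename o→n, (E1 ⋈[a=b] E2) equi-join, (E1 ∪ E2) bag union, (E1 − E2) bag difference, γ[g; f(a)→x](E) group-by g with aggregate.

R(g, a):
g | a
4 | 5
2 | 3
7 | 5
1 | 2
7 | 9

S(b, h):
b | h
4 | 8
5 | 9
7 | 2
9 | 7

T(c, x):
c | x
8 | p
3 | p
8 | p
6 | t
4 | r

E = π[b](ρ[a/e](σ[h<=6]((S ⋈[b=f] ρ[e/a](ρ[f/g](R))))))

Row counts bottom-up:
  S → 4
  R → 5
  ρ[f/g](R) → 5
  ρ[e/a](ρ[f/g](R)) → 5
  (S ⋈[b=f] ρ[e/a](ρ[f/g](R))) → 3
  σ[h<=6]((S ⋈[b=f] ρ[e/a](ρ[f/g](R)))) → 2
  ρ[a/e](σ[h<=6]((S ⋈[b=f] ρ[e/a](ρ[f/g](R))))) → 2
  π[b](ρ[a/e](σ[h<=6]((S ⋈[b=f] ρ[e/a](ρ[f/g](R)))))) → 2

|E| = 2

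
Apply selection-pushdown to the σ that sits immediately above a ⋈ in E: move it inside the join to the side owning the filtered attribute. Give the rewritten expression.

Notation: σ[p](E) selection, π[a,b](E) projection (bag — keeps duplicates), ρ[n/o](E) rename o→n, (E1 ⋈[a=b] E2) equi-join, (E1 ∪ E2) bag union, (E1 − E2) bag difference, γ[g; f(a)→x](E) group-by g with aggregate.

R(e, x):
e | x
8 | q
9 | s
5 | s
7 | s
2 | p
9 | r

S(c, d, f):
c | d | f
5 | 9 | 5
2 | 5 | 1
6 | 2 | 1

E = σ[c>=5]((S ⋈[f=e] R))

σ filters on c, owned by the left side.
E' = (σ[c>=5](S) ⋈[f=e] R)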